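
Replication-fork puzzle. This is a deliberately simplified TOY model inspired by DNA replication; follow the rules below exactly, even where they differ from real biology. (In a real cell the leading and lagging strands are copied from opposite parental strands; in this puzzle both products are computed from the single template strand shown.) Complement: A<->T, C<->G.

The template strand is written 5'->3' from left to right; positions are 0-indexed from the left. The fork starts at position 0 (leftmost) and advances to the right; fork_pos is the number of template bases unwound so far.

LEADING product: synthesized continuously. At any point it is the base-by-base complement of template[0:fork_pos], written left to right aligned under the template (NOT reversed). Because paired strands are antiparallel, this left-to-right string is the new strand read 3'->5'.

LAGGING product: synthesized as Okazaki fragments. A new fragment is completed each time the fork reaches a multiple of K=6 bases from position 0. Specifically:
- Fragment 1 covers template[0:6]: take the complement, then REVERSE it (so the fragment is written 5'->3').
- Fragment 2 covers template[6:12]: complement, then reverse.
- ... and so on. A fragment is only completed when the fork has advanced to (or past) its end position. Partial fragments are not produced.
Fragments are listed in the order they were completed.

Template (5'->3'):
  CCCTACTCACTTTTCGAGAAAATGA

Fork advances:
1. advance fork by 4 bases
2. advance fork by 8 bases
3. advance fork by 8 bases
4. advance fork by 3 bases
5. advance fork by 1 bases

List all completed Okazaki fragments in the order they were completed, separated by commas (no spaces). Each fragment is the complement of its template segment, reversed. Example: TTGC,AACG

Step 1: advance 4 -> fork_pos = 0 + 4 = 4. Next multiple of 6 is 6 (not reached); still 0 fragment(s).
Step 2: advance 8 -> fork_pos = 4 + 8 = 12. Reached multiple(s) of 6: 6, 12 -> fragments 1-2 completed (2 total).
Step 3: advance 8 -> fork_pos = 12 + 8 = 20. Reached multiple(s) of 6: 18 -> fragment 3 completed (3 total).
Step 4: advance 3 -> fork_pos = 20 + 3 = 23. Next multiple of 6 is 24 (not reached); still 3 fragment(s).
Step 5: advance 1 -> fork_pos = 23 + 1 = 24. Reached multiple(s) of 6: 24 -> fragment 4 completed (4 total).
Final fork_pos = 24, so 4 fragment(s) are complete. Build each: template segment -> complement -> reverse.
Fragment 1: template[0:6] = CCCTAC -> complement GGGATG -> reversed GTAGGG
Fragment 2: template[6:12] = TCACTT -> complement AGTGAA -> reversed AAGTGA
Fragment 3: template[12:18] = TTCGAG -> complement AAGCTC -> reversed CTCGAA
Fragment 4: template[18:24] = AAAATG -> complement TTTTAC -> reversed CATTTT

Answer: GTAGGG,AAGTGA,CTCGAA,CATTTT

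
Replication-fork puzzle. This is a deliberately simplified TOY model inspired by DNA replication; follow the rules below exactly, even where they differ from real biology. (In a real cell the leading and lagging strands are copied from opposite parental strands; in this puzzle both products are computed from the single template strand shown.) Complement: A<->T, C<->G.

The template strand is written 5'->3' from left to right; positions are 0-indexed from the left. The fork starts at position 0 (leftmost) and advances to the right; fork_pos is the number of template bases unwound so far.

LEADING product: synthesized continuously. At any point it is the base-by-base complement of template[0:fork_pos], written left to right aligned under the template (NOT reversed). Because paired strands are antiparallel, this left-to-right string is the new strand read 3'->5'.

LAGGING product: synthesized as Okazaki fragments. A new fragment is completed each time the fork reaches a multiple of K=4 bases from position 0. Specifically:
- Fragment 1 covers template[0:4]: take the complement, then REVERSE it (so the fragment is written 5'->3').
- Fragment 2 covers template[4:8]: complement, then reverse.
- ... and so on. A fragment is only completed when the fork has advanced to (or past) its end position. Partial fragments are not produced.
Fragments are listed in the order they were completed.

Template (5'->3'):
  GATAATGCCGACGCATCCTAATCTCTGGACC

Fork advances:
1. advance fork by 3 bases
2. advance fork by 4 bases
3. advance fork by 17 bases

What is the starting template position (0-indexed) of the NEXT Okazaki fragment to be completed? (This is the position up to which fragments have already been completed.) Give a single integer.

Step 1: advance 3 -> fork_pos = 0 + 3 = 3. Next multiple of 4 is 4 (not reached); still 0 fragment(s).
Step 2: advance 4 -> fork_pos = 3 + 4 = 7. Reached multiple(s) of 4: 4 -> fragment 1 completed (1 total).
Step 3: advance 17 -> fork_pos = 7 + 17 = 24. Reached multiple(s) of 4: 8, 12, 16, 20, 24 -> fragments 2-6 completed (6 total).
6 fragment(s) completed, covering template[0:24] (6 x 4 = 24). The next fragment, fragment 7, covers template[24:28], so it starts at position 24.

Answer: 24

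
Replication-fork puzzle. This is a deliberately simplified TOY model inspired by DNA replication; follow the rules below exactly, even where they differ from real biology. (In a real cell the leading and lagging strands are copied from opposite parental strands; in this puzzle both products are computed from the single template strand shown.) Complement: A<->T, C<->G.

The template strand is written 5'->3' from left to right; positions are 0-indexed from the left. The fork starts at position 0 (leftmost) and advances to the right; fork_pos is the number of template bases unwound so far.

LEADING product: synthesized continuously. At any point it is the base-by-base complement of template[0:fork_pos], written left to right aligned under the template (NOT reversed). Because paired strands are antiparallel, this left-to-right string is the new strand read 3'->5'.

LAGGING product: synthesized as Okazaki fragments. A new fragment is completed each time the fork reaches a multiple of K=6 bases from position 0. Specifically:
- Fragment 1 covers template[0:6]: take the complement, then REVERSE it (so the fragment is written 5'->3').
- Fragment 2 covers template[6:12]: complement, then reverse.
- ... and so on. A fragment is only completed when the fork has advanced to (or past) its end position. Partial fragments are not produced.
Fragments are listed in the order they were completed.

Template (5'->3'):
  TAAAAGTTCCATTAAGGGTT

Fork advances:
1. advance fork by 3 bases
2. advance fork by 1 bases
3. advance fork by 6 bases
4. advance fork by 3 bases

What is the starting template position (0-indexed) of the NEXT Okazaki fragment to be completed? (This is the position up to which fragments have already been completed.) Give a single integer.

Answer: 12

Derivation:
Step 1: advance 3 -> fork_pos = 0 + 3 = 3. Next multiple of 6 is 6 (not reached); still 0 fragment(s).
Step 2: advance 1 -> fork_pos = 3 + 1 = 4. Next multiple of 6 is 6 (not reached); still 0 fragment(s).
Step 3: advance 6 -> fork_pos = 4 + 6 = 10. Reached multiple(s) of 6: 6 -> fragment 1 completed (1 total).
Step 4: advance 3 -> fork_pos = 10 + 3 = 13. Reached multiple(s) of 6: 12 -> fragment 2 completed (2 total).
2 fragment(s) completed, covering template[0:12] (2 x 6 = 12). The next fragment, fragment 3, covers template[12:18], so it starts at position 12.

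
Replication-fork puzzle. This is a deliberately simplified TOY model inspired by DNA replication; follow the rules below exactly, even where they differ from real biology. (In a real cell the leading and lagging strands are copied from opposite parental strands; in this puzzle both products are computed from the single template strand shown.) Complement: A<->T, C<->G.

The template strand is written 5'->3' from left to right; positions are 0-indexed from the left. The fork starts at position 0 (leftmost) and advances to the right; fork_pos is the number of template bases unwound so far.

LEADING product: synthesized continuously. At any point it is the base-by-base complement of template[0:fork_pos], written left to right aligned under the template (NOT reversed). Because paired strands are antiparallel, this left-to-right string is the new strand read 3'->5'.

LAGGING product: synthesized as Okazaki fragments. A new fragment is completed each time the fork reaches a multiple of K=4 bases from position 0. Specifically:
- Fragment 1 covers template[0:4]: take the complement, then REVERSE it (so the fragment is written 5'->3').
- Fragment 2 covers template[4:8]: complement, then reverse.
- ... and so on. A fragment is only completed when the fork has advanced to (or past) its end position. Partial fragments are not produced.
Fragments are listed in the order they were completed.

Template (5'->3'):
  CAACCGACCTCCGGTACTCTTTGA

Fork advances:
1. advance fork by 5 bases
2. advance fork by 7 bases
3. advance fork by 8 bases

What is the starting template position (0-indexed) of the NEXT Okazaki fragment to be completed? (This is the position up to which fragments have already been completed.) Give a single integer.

Answer: 20

Derivation:
Step 1: advance 5 -> fork_pos = 0 + 5 = 5. Reached multiple(s) of 4: 4 -> fragment 1 completed (1 total).
Step 2: advance 7 -> fork_pos = 5 + 7 = 12. Reached multiple(s) of 4: 8, 12 -> fragments 2-3 completed (3 total).
Step 3: advance 8 -> fork_pos = 12 + 8 = 20. Reached multiple(s) of 4: 16, 20 -> fragments 4-5 completed (5 total).
5 fragment(s) completed, covering template[0:20] (5 x 4 = 20). The next fragment, fragment 6, covers template[20:24], so it starts at position 20.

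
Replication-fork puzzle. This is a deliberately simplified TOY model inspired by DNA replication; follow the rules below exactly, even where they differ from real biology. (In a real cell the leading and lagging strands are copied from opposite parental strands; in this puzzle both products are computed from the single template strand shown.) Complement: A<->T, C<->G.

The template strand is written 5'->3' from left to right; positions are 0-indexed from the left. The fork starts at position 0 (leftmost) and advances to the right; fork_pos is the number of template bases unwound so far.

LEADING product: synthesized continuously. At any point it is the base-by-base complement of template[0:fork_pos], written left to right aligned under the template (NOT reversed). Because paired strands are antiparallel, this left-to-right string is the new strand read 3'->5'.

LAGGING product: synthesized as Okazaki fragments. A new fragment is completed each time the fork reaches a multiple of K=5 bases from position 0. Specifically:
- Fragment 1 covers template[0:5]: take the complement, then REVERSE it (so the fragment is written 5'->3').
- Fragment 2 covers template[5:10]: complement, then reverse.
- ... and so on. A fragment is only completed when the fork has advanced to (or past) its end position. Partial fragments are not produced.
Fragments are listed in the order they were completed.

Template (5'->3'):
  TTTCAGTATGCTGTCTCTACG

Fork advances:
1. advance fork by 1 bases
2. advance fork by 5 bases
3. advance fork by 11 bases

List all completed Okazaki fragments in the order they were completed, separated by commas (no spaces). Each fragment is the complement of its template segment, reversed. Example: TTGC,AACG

Answer: TGAAA,CATAC,GACAG

Derivation:
Step 1: advance 1 -> fork_pos = 0 + 1 = 1. Next multiple of 5 is 5 (not reached); still 0 fragment(s).
Step 2: advance 5 -> fork_pos = 1 + 5 = 6. Reached multiple(s) of 5: 5 -> fragment 1 completed (1 total).
Step 3: advance 11 -> fork_pos = 6 + 11 = 17. Reached multiple(s) of 5: 10, 15 -> fragments 2-3 completed (3 total).
Final fork_pos = 17, so 3 fragment(s) are complete. Build each: template segment -> complement -> reverse.
Fragment 1: template[0:5] = TTTCA -> complement AAAGT -> reversed TGAAA
Fragment 2: template[5:10] = GTATG -> complement CATAC -> reversed CATAC
Fragment 3: template[10:15] = CTGTC -> complement GACAG -> reversed GACAG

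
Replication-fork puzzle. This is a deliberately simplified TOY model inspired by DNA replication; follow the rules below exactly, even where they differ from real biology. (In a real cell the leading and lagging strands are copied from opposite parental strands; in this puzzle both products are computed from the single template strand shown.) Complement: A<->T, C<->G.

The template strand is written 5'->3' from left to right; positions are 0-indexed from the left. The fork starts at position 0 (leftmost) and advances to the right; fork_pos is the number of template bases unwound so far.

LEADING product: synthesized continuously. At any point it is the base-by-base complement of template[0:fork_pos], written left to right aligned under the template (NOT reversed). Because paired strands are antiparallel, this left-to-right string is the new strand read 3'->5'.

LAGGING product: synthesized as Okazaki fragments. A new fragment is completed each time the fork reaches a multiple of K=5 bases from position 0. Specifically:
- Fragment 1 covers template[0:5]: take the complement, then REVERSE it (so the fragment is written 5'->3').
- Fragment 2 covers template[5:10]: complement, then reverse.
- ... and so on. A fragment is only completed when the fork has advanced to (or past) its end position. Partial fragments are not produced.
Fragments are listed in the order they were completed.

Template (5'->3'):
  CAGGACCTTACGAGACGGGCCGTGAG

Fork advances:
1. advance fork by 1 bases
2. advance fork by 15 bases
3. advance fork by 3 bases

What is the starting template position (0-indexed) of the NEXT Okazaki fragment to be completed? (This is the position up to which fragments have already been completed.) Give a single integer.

Answer: 15

Derivation:
Step 1: advance 1 -> fork_pos = 0 + 1 = 1. Next multiple of 5 is 5 (not reached); still 0 fragment(s).
Step 2: advance 15 -> fork_pos = 1 + 15 = 16. Reached multiple(s) of 5: 5, 10, 15 -> fragments 1-3 completed (3 total).
Step 3: advance 3 -> fork_pos = 16 + 3 = 19. Next multiple of 5 is 20 (not reached); still 3 fragment(s).
3 fragment(s) completed, covering template[0:15] (3 x 5 = 15). The next fragment, fragment 4, covers template[15:20], so it starts at position 15.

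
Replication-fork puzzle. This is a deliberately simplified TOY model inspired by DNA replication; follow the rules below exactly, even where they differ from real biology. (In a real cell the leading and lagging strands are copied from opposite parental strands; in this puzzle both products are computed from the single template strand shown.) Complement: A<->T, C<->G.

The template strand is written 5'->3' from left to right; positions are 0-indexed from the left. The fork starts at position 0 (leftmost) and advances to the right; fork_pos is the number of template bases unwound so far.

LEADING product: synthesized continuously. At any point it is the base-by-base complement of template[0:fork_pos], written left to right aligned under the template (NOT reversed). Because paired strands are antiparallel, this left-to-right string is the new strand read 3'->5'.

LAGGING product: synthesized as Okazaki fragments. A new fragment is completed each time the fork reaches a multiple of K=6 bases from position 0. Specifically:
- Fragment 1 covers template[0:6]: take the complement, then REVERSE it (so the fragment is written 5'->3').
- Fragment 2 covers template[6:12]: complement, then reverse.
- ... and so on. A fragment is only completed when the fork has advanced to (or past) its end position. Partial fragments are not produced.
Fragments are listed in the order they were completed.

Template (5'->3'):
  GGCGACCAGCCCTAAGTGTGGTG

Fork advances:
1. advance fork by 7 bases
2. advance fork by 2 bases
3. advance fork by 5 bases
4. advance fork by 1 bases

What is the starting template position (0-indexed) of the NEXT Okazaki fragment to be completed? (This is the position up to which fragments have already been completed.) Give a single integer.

Step 1: advance 7 -> fork_pos = 0 + 7 = 7. Reached multiple(s) of 6: 6 -> fragment 1 completed (1 total).
Step 2: advance 2 -> fork_pos = 7 + 2 = 9. Next multiple of 6 is 12 (not reached); still 1 fragment(s).
Step 3: advance 5 -> fork_pos = 9 + 5 = 14. Reached multiple(s) of 6: 12 -> fragment 2 completed (2 total).
Step 4: advance 1 -> fork_pos = 14 + 1 = 15. Next multiple of 6 is 18 (not reached); still 2 fragment(s).
2 fragment(s) completed, covering template[0:12] (2 x 6 = 12). The next fragment, fragment 3, covers template[12:18], so it starts at position 12.

Answer: 12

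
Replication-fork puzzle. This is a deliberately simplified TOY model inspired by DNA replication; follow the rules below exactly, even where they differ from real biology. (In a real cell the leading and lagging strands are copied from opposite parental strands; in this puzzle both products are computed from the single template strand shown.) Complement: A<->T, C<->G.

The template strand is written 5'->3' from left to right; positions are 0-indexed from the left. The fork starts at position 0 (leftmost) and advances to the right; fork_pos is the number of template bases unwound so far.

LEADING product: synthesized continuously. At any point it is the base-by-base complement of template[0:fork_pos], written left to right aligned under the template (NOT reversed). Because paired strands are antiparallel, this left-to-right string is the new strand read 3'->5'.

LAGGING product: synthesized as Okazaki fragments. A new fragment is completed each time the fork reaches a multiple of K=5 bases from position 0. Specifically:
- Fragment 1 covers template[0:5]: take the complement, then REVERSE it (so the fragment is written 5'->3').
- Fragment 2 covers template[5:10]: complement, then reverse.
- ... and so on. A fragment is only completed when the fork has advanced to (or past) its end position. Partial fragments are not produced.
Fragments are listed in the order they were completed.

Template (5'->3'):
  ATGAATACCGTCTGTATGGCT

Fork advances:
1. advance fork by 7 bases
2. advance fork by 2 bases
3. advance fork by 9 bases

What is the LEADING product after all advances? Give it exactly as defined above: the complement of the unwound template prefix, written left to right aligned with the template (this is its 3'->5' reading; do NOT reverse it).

Answer: TACTTATGGCAGACATAC

Derivation:
Step 1: advance 7 -> fork_pos = 0 + 7 = 7.
Step 2: advance 2 -> fork_pos = 7 + 2 = 9.
Step 3: advance 9 -> fork_pos = 9 + 9 = 18.
Unwound prefix: template[0:18] = ATGAATACCGTCTGTATG
Complement it base by base (A<->T, C<->G), keeping left-to-right order:
  [0:5] ATGAA -> TACTT
  [5:10] TACCG -> ATGGC
  [10:15] TCTGT -> AGACA
  [15:18] ATG -> TAC
Concatenate: TACTTATGGCAGACATAC (length 18; written aligned with the template, i.e. 3'->5').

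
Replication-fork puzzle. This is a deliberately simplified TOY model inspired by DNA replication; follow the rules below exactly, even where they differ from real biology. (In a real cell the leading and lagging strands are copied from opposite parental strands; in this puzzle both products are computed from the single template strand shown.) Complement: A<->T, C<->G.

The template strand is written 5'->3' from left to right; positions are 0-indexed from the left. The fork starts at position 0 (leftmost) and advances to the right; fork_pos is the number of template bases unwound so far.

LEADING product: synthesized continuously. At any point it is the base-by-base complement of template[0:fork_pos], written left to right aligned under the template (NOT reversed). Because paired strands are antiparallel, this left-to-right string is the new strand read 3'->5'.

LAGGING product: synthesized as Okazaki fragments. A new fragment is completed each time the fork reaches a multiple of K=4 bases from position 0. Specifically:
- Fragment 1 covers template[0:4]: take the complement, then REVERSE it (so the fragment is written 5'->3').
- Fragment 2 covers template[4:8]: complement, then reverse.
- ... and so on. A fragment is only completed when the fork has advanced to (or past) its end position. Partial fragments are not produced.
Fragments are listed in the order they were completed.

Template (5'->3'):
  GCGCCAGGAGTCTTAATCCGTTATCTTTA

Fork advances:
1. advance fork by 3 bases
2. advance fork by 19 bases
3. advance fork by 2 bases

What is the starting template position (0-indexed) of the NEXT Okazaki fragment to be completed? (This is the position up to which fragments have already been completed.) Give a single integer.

Answer: 24

Derivation:
Step 1: advance 3 -> fork_pos = 0 + 3 = 3. Next multiple of 4 is 4 (not reached); still 0 fragment(s).
Step 2: advance 19 -> fork_pos = 3 + 19 = 22. Reached multiple(s) of 4: 4, 8, 12, 16, 20 -> fragments 1-5 completed (5 total).
Step 3: advance 2 -> fork_pos = 22 + 2 = 24. Reached multiple(s) of 4: 24 -> fragment 6 completed (6 total).
6 fragment(s) completed, covering template[0:24] (6 x 4 = 24). The next fragment, fragment 7, covers template[24:28], so it starts at position 24.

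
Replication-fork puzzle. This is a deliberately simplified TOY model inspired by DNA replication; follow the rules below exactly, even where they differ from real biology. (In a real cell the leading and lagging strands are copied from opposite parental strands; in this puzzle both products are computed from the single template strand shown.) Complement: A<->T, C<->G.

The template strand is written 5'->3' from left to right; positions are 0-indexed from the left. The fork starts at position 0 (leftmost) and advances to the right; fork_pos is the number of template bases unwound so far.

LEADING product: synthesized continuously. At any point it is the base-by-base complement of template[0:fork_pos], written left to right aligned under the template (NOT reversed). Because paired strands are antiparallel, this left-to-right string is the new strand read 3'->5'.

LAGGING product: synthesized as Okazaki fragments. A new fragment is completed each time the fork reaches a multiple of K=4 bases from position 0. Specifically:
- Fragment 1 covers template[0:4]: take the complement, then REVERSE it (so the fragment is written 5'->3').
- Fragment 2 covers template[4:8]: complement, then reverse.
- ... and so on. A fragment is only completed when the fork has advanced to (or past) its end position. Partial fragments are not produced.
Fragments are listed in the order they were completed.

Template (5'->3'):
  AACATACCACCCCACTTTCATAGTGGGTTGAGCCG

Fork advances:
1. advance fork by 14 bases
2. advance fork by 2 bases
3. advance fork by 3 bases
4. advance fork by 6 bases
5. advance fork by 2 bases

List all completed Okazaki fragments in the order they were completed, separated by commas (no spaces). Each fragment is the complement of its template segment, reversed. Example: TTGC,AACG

Step 1: advance 14 -> fork_pos = 0 + 14 = 14. Reached multiple(s) of 4: 4, 8, 12 -> fragments 1-3 completed (3 total).
Step 2: advance 2 -> fork_pos = 14 + 2 = 16. Reached multiple(s) of 4: 16 -> fragment 4 completed (4 total).
Step 3: advance 3 -> fork_pos = 16 + 3 = 19. Next multiple of 4 is 20 (not reached); still 4 fragment(s).
Step 4: advance 6 -> fork_pos = 19 + 6 = 25. Reached multiple(s) of 4: 20, 24 -> fragments 5-6 completed (6 total).
Step 5: advance 2 -> fork_pos = 25 + 2 = 27. Next multiple of 4 is 28 (not reached); still 6 fragment(s).
Final fork_pos = 27, so 6 fragment(s) are complete. Build each: template segment -> complement -> reverse.
Fragment 1: template[0:4] = AACA -> complement TTGT -> reversed TGTT
Fragment 2: template[4:8] = TACC -> complement ATGG -> reversed GGTA
Fragment 3: template[8:12] = ACCC -> complement TGGG -> reversed GGGT
Fragment 4: template[12:16] = CACT -> complement GTGA -> reversed AGTG
Fragment 5: template[16:20] = TTCA -> complement AAGT -> reversed TGAA
Fragment 6: template[20:24] = TAGT -> complement ATCA -> reversed ACTA

Answer: TGTT,GGTA,GGGT,AGTG,TGAA,ACTA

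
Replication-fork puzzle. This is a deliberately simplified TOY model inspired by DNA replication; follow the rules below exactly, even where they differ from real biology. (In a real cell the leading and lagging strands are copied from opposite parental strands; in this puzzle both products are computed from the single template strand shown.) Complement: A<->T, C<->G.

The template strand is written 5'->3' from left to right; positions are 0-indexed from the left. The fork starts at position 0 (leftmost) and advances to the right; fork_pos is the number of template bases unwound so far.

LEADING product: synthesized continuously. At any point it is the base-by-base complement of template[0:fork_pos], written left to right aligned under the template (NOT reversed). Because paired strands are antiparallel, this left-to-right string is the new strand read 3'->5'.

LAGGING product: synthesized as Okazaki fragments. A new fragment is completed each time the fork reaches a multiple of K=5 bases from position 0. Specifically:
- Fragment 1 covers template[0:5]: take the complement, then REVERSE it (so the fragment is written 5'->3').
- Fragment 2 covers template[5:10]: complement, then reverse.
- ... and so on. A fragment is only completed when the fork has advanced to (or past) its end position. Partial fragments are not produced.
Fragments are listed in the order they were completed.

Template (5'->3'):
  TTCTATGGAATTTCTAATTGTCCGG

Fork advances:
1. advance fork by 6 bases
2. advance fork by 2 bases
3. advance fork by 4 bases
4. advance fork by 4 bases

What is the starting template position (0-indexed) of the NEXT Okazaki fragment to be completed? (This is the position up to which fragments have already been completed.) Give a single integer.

Answer: 15

Derivation:
Step 1: advance 6 -> fork_pos = 0 + 6 = 6. Reached multiple(s) of 5: 5 -> fragment 1 completed (1 total).
Step 2: advance 2 -> fork_pos = 6 + 2 = 8. Next multiple of 5 is 10 (not reached); still 1 fragment(s).
Step 3: advance 4 -> fork_pos = 8 + 4 = 12. Reached multiple(s) of 5: 10 -> fragment 2 completed (2 total).
Step 4: advance 4 -> fork_pos = 12 + 4 = 16. Reached multiple(s) of 5: 15 -> fragment 3 completed (3 total).
3 fragment(s) completed, covering template[0:15] (3 x 5 = 15). The next fragment, fragment 4, covers template[15:20], so it starts at position 15.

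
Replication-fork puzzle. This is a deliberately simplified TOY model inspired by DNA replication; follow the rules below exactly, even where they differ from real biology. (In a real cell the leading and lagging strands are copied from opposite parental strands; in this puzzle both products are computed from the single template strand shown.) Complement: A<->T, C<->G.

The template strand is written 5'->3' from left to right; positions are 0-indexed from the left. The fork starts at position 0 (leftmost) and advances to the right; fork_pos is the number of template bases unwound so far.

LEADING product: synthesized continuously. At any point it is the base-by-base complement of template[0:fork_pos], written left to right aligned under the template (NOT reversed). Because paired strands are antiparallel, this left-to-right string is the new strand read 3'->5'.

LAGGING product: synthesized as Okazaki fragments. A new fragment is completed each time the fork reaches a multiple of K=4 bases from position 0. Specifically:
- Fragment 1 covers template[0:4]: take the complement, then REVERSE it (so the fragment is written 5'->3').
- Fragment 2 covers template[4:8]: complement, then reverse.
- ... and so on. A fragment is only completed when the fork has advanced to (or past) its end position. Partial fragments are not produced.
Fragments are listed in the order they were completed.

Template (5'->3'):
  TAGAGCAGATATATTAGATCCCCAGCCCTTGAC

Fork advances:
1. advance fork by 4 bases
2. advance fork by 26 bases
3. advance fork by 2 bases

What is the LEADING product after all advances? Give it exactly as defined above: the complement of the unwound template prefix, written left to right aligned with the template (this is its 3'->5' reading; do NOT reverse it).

Answer: ATCTCGTCTATATAATCTAGGGGTCGGGAACT

Derivation:
Step 1: advance 4 -> fork_pos = 0 + 4 = 4.
Step 2: advance 26 -> fork_pos = 4 + 26 = 30.
Step 3: advance 2 -> fork_pos = 30 + 2 = 32.
Unwound prefix: template[0:32] = TAGAGCAGATATATTAGATCCCCAGCCCTTGA
Complement it base by base (A<->T, C<->G), keeping left-to-right order:
  [0:5] TAGAG -> ATCTC
  [5:10] CAGAT -> GTCTA
  [10:15] ATATT -> TATAA
  [15:20] AGATC -> TCTAG
  [20:25] CCCAG -> GGGTC
  [25:30] CCCTT -> GGGAA
  [30:32] GA -> CT
Concatenate: ATCTCGTCTATATAATCTAGGGGTCGGGAACT (length 32; written aligned with the template, i.e. 3'->5').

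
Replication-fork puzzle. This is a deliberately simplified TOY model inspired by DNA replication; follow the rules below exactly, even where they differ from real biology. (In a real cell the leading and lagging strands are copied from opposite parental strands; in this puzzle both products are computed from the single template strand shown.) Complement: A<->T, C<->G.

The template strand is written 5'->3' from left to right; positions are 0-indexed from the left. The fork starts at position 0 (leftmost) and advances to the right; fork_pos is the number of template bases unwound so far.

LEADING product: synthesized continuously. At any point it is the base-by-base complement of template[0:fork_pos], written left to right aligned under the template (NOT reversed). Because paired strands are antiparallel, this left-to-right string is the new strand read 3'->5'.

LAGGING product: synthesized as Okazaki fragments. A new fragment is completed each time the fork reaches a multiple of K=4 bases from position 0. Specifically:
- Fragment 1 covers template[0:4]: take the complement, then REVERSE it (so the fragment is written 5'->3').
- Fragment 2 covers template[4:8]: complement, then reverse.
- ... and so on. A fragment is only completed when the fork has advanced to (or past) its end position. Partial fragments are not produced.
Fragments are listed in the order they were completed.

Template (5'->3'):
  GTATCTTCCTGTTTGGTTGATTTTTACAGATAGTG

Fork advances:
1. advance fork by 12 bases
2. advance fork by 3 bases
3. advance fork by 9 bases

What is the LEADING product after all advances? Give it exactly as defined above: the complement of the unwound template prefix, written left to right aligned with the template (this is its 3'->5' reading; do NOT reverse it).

Answer: CATAGAAGGACAAACCAACTAAAA

Derivation:
Step 1: advance 12 -> fork_pos = 0 + 12 = 12.
Step 2: advance 3 -> fork_pos = 12 + 3 = 15.
Step 3: advance 9 -> fork_pos = 15 + 9 = 24.
Unwound prefix: template[0:24] = GTATCTTCCTGTTTGGTTGATTTT
Complement it base by base (A<->T, C<->G), keeping left-to-right order:
  [0:5] GTATC -> CATAG
  [5:10] TTCCT -> AAGGA
  [10:15] GTTTG -> CAAAC
  [15:20] GTTGA -> CAACT
  [20:24] TTTT -> AAAA
Concatenate: CATAGAAGGACAAACCAACTAAAA (length 24; written aligned with the template, i.e. 3'->5').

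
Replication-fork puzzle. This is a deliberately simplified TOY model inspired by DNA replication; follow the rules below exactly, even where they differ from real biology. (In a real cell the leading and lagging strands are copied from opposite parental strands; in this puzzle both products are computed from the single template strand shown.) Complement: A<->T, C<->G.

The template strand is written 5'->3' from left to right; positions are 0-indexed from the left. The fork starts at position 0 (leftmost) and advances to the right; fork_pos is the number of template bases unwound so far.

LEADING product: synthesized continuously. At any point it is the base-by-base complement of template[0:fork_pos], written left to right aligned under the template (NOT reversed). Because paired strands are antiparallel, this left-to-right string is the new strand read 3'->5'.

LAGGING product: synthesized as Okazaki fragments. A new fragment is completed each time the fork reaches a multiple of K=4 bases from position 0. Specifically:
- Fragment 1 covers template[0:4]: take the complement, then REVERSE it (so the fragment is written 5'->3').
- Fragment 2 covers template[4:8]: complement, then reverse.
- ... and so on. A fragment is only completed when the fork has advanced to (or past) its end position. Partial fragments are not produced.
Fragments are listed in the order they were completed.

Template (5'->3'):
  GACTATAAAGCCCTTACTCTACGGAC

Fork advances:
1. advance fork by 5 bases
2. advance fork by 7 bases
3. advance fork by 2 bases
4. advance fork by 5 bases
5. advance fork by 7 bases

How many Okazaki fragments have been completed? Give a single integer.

Step 1: advance 5 -> fork_pos = 0 + 5 = 5. Reached multiple(s) of 4: 4 -> fragment 1 completed (1 total).
Step 2: advance 7 -> fork_pos = 5 + 7 = 12. Reached multiple(s) of 4: 8, 12 -> fragments 2-3 completed (3 total).
Step 3: advance 2 -> fork_pos = 12 + 2 = 14. Next multiple of 4 is 16 (not reached); still 3 fragment(s).
Step 4: advance 5 -> fork_pos = 14 + 5 = 19. Reached multiple(s) of 4: 16 -> fragment 4 completed (4 total).
Step 5: advance 7 -> fork_pos = 19 + 7 = 26. Reached multiple(s) of 4: 20, 24 -> fragments 5-6 completed (6 total).
Check: final fork_pos = 26; the multiples of 4 that are <= 26 are 4..24 -> 26 // 4 = 6 completed fragment(s).

Answer: 6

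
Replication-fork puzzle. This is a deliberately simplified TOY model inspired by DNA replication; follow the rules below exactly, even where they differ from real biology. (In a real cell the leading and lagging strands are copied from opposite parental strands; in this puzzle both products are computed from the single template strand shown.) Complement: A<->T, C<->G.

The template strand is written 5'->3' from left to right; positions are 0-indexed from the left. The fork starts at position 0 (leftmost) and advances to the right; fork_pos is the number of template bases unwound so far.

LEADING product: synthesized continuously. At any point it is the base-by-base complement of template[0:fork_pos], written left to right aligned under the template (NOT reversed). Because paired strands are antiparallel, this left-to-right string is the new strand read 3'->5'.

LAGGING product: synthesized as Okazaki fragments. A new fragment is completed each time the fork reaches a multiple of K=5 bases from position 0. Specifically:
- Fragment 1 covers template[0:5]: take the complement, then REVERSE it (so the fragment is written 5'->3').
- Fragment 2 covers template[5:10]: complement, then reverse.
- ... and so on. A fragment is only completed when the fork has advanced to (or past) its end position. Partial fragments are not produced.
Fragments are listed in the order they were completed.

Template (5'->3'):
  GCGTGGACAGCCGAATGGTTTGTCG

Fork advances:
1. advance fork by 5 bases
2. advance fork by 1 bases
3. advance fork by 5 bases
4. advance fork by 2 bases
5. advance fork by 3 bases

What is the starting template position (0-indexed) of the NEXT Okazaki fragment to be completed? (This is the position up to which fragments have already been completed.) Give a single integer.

Step 1: advance 5 -> fork_pos = 0 + 5 = 5. Reached multiple(s) of 5: 5 -> fragment 1 completed (1 total).
Step 2: advance 1 -> fork_pos = 5 + 1 = 6. Next multiple of 5 is 10 (not reached); still 1 fragment(s).
Step 3: advance 5 -> fork_pos = 6 + 5 = 11. Reached multiple(s) of 5: 10 -> fragment 2 completed (2 total).
Step 4: advance 2 -> fork_pos = 11 + 2 = 13. Next multiple of 5 is 15 (not reached); still 2 fragment(s).
Step 5: advance 3 -> fork_pos = 13 + 3 = 16. Reached multiple(s) of 5: 15 -> fragment 3 completed (3 total).
3 fragment(s) completed, covering template[0:15] (3 x 5 = 15). The next fragment, fragment 4, covers template[15:20], so it starts at position 15.

Answer: 15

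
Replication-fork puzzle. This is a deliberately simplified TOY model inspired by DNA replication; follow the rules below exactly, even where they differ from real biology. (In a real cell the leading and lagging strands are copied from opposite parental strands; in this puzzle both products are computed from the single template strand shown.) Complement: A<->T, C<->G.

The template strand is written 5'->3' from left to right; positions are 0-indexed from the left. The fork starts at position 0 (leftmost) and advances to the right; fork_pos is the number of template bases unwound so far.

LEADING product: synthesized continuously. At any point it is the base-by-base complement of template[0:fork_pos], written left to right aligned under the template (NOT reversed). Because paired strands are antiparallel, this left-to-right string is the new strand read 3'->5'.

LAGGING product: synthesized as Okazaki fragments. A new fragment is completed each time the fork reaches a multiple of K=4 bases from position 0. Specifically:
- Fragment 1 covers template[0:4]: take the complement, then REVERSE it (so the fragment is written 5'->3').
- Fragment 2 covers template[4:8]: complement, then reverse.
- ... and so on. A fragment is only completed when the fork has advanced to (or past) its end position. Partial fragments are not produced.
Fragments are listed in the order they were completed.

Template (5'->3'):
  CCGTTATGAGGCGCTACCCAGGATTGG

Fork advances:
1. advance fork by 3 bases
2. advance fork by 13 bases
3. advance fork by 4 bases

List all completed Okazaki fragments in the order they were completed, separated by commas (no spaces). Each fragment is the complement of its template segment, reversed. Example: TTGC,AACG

Answer: ACGG,CATA,GCCT,TAGC,TGGG

Derivation:
Step 1: advance 3 -> fork_pos = 0 + 3 = 3. Next multiple of 4 is 4 (not reached); still 0 fragment(s).
Step 2: advance 13 -> fork_pos = 3 + 13 = 16. Reached multiple(s) of 4: 4, 8, 12, 16 -> fragments 1-4 completed (4 total).
Step 3: advance 4 -> fork_pos = 16 + 4 = 20. Reached multiple(s) of 4: 20 -> fragment 5 completed (5 total).
Final fork_pos = 20, so 5 fragment(s) are complete. Build each: template segment -> complement -> reverse.
Fragment 1: template[0:4] = CCGT -> complement GGCA -> reversed ACGG
Fragment 2: template[4:8] = TATG -> complement ATAC -> reversed CATA
Fragment 3: template[8:12] = AGGC -> complement TCCG -> reversed GCCT
Fragment 4: template[12:16] = GCTA -> complement CGAT -> reversed TAGC
Fragment 5: template[16:20] = CCCA -> complement GGGT -> reversed TGGG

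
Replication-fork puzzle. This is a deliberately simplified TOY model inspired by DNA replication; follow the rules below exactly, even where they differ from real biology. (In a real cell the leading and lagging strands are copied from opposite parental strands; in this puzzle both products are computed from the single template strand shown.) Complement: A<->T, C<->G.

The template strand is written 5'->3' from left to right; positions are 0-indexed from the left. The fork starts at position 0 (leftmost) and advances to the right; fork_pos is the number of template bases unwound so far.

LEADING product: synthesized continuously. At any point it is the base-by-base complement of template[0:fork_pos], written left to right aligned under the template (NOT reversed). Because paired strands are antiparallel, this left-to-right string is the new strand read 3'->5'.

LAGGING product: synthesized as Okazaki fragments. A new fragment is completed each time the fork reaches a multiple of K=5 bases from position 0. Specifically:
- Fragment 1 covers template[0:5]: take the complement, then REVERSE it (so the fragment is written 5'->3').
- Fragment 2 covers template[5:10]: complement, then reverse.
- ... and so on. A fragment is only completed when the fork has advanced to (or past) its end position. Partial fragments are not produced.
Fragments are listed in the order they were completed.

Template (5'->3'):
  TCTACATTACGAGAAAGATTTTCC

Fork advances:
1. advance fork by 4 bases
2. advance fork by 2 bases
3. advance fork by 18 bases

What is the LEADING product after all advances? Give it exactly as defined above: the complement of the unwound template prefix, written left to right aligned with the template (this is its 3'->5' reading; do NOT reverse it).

Step 1: advance 4 -> fork_pos = 0 + 4 = 4.
Step 2: advance 2 -> fork_pos = 4 + 2 = 6.
Step 3: advance 18 -> fork_pos = 6 + 18 = 24.
Unwound prefix: template[0:24] = TCTACATTACGAGAAAGATTTTCC
Complement it base by base (A<->T, C<->G), keeping left-to-right order:
  [0:5] TCTAC -> AGATG
  [5:10] ATTAC -> TAATG
  [10:15] GAGAA -> CTCTT
  [15:20] AGATT -> TCTAA
  [20:24] TTCC -> AAGG
Concatenate: AGATGTAATGCTCTTTCTAAAAGG (length 24; written aligned with the template, i.e. 3'->5').

Answer: AGATGTAATGCTCTTTCTAAAAGG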